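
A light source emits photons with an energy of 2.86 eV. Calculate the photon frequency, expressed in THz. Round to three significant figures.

(h = 6.62607015 × 10^-34 J·s, 1 eV = 1.602176634 × 10^-19 J.)
In SI units: E = 2.86 eV = 4.5822 × 10^-19 J.
Apply f = E/h: f = 6.915 × 10^14 Hz.
Converting to THz: f = 691.5 THz ≈ 692 THz.

692 THz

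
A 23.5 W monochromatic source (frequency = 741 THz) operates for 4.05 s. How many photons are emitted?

Total energy: E_total = P·t = 23.5 × 4.05 = 95.17 J.
Per-photon energy: E = 4.910e-19 J.
N = E_total / E_photon = 1.94e20.

1.94e20 photons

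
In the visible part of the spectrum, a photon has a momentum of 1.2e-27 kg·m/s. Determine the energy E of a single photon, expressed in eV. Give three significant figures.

Take c = 2.99792458e8 m/s, 1 eV = 1.602176634e-19 J.
For a photon E = pc, so E = 3.598e-19 J.
Converting to eV: E = 2.245 eV ≈ 2.25 eV.

2.25 eV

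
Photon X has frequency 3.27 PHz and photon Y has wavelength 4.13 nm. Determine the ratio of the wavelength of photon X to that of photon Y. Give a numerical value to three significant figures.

22.2

λ_X = 9.168 × 10^-8 m (from frequency = 3.27 PHz, via λ = c/f).
λ_Y = 4.130 × 10^-9 m (from wavelength = 4.13 nm, via λ given directly).
Ratio = 9.168 × 10^-8 / 4.130 × 10^-9 = 22.2.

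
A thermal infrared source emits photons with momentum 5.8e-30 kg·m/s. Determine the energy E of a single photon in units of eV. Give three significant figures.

The photon relation is E = pc, giving E = 1.739e-21 J.
Converting to eV: E = 0.01085 eV ≈ 0.0109 eV.

0.0109 eV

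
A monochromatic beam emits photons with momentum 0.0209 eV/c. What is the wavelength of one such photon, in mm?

Take h = 6.62607015 × 10^-34 J·s, c = 2.99792458 × 10^8 m/s, 1 eV = 1.602176634 × 10^-19 J.
Convert to SI: p = 0.0209 eV/c = 1.1170 × 10^-29 kg·m/s.
Since λ = h/p for a photon, λ = 5.932 × 10^-5 m.
Converting to mm: λ = 0.05932 mm ≈ 0.0593 mm.

0.0593 mm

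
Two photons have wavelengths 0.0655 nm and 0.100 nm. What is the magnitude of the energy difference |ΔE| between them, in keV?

Using E = hc/λ: E₁ = 3.033·10^-15 J, E₂ = 1.986·10^-15 J.
|ΔE| = |3.033·10^-15 − 1.986·10^-15| = 1.05·10^-15 J = 6.53 keV.

6.53 keV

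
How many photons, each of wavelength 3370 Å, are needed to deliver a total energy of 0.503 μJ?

Per-photon energy: E = 5.894 × 10^-19 J (from wavelength = 3370 Å).
N = E_total / E_photon = 5.03 × 10^-7 J / 5.894 × 10^-19 J = 8.53 × 10^11.

8.53 × 10^11 photons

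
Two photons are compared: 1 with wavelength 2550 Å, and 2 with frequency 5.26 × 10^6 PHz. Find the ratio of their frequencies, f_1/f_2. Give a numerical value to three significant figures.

2.24 × 10^-7

f_1 = 1.176 × 10^15 Hz (from wavelength = 2550 Å, via f = c/λ).
f_2 = 5.260 × 10^21 Hz (from frequency = 5.26 × 10^6 PHz, via f given directly).
Ratio = 1.176 × 10^15 / 5.260 × 10^21 = 2.24 × 10^-7.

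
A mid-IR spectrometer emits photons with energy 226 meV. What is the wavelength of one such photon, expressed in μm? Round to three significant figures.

5.49 μm

Convert to SI: E = 226 meV = 3.6209e-20 J.
The photon relation is λ = hc/E, giving λ = 5.486e-6 m.
Converting to μm: λ = 5.486 μm ≈ 5.49 μm.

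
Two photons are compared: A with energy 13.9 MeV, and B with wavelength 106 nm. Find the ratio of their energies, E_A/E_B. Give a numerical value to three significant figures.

E_A = 2.227 × 10^-12 J (from energy = 13.9 MeV, via E given directly).
E_B = 1.874 × 10^-18 J (from wavelength = 106 nm, via E = hc/λ).
Ratio = 2.227 × 10^-12 / 1.874 × 10^-18 = 1.19 × 10^6.

1.19 × 10^6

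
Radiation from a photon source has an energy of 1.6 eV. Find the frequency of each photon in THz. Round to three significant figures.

First convert: E = 1.6 eV = 2.5635e-19 J.
Since f = E/h for a photon, f = 3.869e14 Hz.
Converting to THz: f = 386.9 THz ≈ 387 THz.

387 THz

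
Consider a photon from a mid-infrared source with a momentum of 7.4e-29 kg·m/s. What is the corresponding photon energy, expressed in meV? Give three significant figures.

138 meV

For a photon E = pc, so E = 2.218e-20 J.
Converting to meV: E = 138.5 meV ≈ 138 meV.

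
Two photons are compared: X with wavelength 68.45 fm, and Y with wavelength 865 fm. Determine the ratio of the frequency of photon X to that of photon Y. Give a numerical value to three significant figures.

f_X = 4.380 × 10^21 Hz (from wavelength = 68.45 fm, via f = c/λ).
f_Y = 3.466 × 10^20 Hz (from wavelength = 865 fm, via f = c/λ).
Ratio = 4.380 × 10^21 / 3.466 × 10^20 = 12.6.

12.6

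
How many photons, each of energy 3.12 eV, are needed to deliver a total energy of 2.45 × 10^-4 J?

4.90 × 10^14 photons

Per-photon energy: E = 4.999 × 10^-19 J (from energy = 3.12 eV).
N = E_total / E_photon = 2.45 × 10^-4 J / 4.999 × 10^-19 J = 4.90 × 10^14.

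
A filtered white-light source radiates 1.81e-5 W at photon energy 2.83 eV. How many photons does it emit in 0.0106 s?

Total energy: E_total = P·t = 1.81e-5 × 0.0106 = 1.919e-7 J.
Per-photon energy: E = 4.534e-19 J.
N = E_total / E_photon = 4.23e11.

4.23e11 photons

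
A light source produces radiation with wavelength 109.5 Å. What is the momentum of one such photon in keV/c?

In SI units: λ = 109.5 Å = 1.095e-8 m.
The photon relation is p = h/λ, giving p = 6.051e-26 kg·m/s.
Converting to keV/c: p = 0.1132 keV/c ≈ 0.113 keV/c.

0.113 keV/c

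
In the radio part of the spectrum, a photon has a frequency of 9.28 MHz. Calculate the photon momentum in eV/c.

3.84 × 10^-8 eV/c

Use h = 6.62607015 × 10^-34 J·s, c = 2.99792458 × 10^8 m/s, 1 eV = 1.602176634 × 10^-19 J.
First convert: f = 9.28 MHz = 9.28 × 10^6 Hz.
The photon relation is p = hf/c, giving p = 2.051 × 10^-35 kg·m/s.
Converting to eV/c: p = 3.838 × 10^-8 eV/c ≈ 3.84 × 10^-8 eV/c.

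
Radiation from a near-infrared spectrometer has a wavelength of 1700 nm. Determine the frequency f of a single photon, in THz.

176 THz

Use c = 2.99792458·10^8 m/s.
In SI units: λ = 1700 nm = 1.70·10^-6 m.
Apply f = c/λ: f = 1.763·10^14 Hz.
Converting to THz: f = 176.3 THz ≈ 176 THz.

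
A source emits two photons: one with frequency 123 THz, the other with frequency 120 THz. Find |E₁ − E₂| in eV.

Using E = hf: E₁ = 8.150e-20 J, E₂ = 7.951e-20 J.
|ΔE| = |8.150e-20 − 7.951e-20| = 1.99e-21 J = 0.0124 eV.

0.0124 eV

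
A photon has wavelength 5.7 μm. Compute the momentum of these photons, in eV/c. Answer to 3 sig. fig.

0.218 eV/c

In SI units: λ = 5.7 μm = 5.7·10^-6 m.
For a photon p = h/λ, so p = 1.162·10^-28 kg·m/s.
Converting to eV/c: p = 0.2175 eV/c ≈ 0.218 eV/c.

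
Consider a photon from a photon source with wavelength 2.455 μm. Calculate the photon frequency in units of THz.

122 THz

Take c = 2.99792458 × 10^8 m/s.
In SI units: λ = 2.455 μm = 2.455 × 10^-6 m.
For a photon f = c/λ, so f = 1.221 × 10^14 Hz.
Converting to THz: f = 122.1 THz ≈ 122 THz.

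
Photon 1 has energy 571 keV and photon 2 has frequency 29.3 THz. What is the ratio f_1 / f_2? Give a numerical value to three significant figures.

4.71 × 10^6

f_1 = 1.381 × 10^20 Hz (from energy = 571 keV, via f = E/h).
f_2 = 2.930 × 10^13 Hz (from frequency = 29.3 THz, via f given directly).
Ratio = 1.381 × 10^20 / 2.930 × 10^13 = 4.71 × 10^6.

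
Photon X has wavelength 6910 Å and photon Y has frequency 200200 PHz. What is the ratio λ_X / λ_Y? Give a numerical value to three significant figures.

4.61e5

λ_X = 6.910e-7 m (from wavelength = 6910 Å, via λ given directly).
λ_Y = 1.497e-12 m (from frequency = 200200 PHz, via λ = c/f).
Ratio = 6.910e-7 / 1.497e-12 = 4.61e5.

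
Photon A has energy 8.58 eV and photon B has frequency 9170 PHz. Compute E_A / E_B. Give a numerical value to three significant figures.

2.26 × 10^-4

E_A = 1.375 × 10^-18 J (from energy = 8.58 eV, via E given directly).
E_B = 6.076 × 10^-15 J (from frequency = 9170 PHz, via E = hf).
Ratio = 1.375 × 10^-18 / 6.076 × 10^-15 = 2.26 × 10^-4.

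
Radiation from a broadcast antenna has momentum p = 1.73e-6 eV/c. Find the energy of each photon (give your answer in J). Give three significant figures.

Take c = 2.99792458e8 m/s, 1 eV = 1.602176634e-19 J.
First convert: p = 1.73e-6 eV/c = 9.2456e-34 kg·m/s.
The photon relation is E = pc, giving E = 2.772e-25 J.
So E ≈ 2.77e-25 J.

2.77e-25 J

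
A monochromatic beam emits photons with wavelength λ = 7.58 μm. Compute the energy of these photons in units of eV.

0.164 eV

Convert to SI: λ = 7.58 μm = 7.58e-6 m.
Since E = hc/λ for a photon, E = 2.621e-20 J.
Converting to eV: E = 0.1636 eV ≈ 0.164 eV.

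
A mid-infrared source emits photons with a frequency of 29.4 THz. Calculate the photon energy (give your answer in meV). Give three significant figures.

First convert: f = 29.4 THz = 2.94·10^13 Hz.
Apply E = hf: E = 1.948·10^-20 J.
Converting to meV: E = 121.6 meV ≈ 122 meV.

122 meV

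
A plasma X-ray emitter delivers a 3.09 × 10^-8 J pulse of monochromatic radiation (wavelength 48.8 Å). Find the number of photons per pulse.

Per-photon energy: E = 4.071 × 10^-17 J (from wavelength = 48.8 Å).
N = E_total / E_photon = 3.09 × 10^-8 J / 4.071 × 10^-17 J = 7.59 × 10^8.

7.59 × 10^8 photons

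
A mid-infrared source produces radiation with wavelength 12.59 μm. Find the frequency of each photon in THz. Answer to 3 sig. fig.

(c = 2.99792458·10^8 m/s.)
First convert: λ = 12.59 μm = 1.259·10^-5 m.
For a photon f = c/λ, so f = 2.381·10^13 Hz.
Converting to THz: f = 23.81 THz ≈ 23.8 THz.

23.8 THz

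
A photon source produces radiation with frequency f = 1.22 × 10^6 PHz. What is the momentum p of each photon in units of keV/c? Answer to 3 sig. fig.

5050 keV/c

In SI units: f = 1.22 × 10^6 PHz = 1.22 × 10^21 Hz.
For a photon p = hf/c, so p = 2.696 × 10^-21 kg·m/s.
Converting to keV/c: p = 5046 keV/c ≈ 5050 keV/c.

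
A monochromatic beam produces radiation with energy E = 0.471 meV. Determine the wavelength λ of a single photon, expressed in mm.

2.63 mm

Use h = 6.62607015e-34 J·s, c = 2.99792458e8 m/s, 1 eV = 1.602176634e-19 J.
In SI units: E = 0.471 meV = 7.5463e-23 J.
For a photon λ = hc/E, so λ = 0.002632 m.
Converting to mm: λ = 2.632 mm ≈ 2.63 mm.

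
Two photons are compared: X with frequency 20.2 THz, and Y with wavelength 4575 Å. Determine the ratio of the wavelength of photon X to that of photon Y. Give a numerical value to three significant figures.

32.4

λ_X = 1.484 × 10^-5 m (from frequency = 20.2 THz, via λ = c/f).
λ_Y = 4.575 × 10^-7 m (from wavelength = 4575 Å, via λ given directly).
Ratio = 1.484 × 10^-5 / 4.575 × 10^-7 = 32.4.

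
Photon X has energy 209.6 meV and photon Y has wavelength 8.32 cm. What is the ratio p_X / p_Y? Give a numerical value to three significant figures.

1.41 × 10^4

p_X = 1.120 × 10^-28 kg·m/s (from energy = 209.6 meV, via p = E/c).
p_Y = 7.964 × 10^-33 kg·m/s (from wavelength = 8.32 cm, via p = h/λ).
Ratio = 1.120 × 10^-28 / 7.964 × 10^-33 = 1.41 × 10^4.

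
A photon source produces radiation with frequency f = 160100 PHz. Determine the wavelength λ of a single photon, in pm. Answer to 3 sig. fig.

1.87 pm

First convert: f = 160100 PHz = 1.601e20 Hz.
The photon relation is λ = c/f, giving λ = 1.873e-12 m.
Converting to pm: λ = 1.873 pm ≈ 1.87 pm.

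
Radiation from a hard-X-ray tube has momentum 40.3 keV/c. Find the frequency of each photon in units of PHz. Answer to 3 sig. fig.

First convert: p = 40.3 keV/c = 2.1537 × 10^-23 kg·m/s.
Since f = pc/h for a photon, f = 9.744 × 10^18 Hz.
Converting to PHz: f = 9744 PHz ≈ 9740 PHz.

9740 PHz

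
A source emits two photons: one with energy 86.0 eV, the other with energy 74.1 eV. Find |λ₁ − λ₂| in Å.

Using λ = hc/E: λ₁ = 1.442e-8 m, λ₂ = 1.673e-8 m.
|Δλ| = |1.442e-8 − 1.673e-8| = 2.32e-9 m = 23.2 Å.

23.2 Å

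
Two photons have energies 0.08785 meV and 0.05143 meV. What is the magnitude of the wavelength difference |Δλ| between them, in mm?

9.99 mm

Using λ = hc/E: λ₁ = 0.014113 m, λ₂ = 0.024107 m.
|Δλ| = |0.014113 − 0.024107| = 0.00999 m = 9.99 mm.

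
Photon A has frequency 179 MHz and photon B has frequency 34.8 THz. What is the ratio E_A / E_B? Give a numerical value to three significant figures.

E_A = 1.186 × 10^-25 J (from frequency = 179 MHz, via E = hf).
E_B = 2.306 × 10^-20 J (from frequency = 34.8 THz, via E = hf).
Ratio = 1.186 × 10^-25 / 2.306 × 10^-20 = 5.14 × 10^-6.

5.14 × 10^-6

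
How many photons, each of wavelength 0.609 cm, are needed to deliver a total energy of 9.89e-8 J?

3.03e15 photons

Per-photon energy: E = 3.262e-23 J (from wavelength = 0.609 cm).
N = E_total / E_photon = 9.89e-8 J / 3.262e-23 J = 3.03e15.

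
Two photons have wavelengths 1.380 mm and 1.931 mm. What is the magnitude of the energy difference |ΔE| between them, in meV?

Using E = hc/λ: E₁ = 1.4395e-22 J, E₂ = 1.0287e-22 J.
|ΔE| = |1.4395e-22 − 1.0287e-22| = 4.11e-23 J = 0.256 meV.

0.256 meV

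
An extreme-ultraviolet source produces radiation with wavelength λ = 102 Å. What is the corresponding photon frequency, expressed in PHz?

Take c = 2.99792458e8 m/s.
In SI units: λ = 102 Å = 1.02e-8 m.
The photon relation is f = c/λ, giving f = 2.939e16 Hz.
Converting to PHz: f = 29.39 PHz ≈ 29.4 PHz.

29.4 PHz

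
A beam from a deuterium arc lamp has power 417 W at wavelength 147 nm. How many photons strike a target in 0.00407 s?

Total energy: E_total = P·t = 417 × 0.00407 = 1.697 J.
Per-photon energy: E = 1.351 × 10^-18 J.
N = E_total / E_photon = 1.26 × 10^18.

1.26 × 10^18 photons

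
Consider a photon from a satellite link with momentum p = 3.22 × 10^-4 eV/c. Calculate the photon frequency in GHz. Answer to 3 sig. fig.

In SI units: p = 3.22 × 10^-4 eV/c = 1.7209 × 10^-31 kg·m/s.
For a photon f = pc/h, so f = 7.786 × 10^10 Hz.
Converting to GHz: f = 77.86 GHz ≈ 77.9 GHz.

77.9 GHz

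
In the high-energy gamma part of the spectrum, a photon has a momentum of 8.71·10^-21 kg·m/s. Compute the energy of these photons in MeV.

16.3 MeV

(c = 2.99792458·10^8 m/s, 1 eV = 1.602176634·10^-19 J.)
The photon relation is E = pc, giving E = 2.611·10^-12 J.
Converting to MeV: E = 16.30 MeV ≈ 16.3 MeV.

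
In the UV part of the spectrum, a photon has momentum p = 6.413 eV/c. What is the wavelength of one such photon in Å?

Use h = 6.62607015e-34 J·s, c = 2.99792458e8 m/s, 1 eV = 1.602176634e-19 J.
Convert to SI: p = 6.413 eV/c = 3.4273e-27 kg·m/s.
Apply λ = h/p: λ = 1.933e-7 m.
Converting to Å: λ = 1933 Å ≈ 1930 Å.

1930 Å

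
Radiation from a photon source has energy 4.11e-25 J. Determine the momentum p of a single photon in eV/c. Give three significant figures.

Use c = 2.99792458e8 m/s, 1 eV = 1.602176634e-19 J.
The photon relation is p = E/c, giving p = 1.371e-33 kg·m/s.
Converting to eV/c: p = 2.565e-6 eV/c ≈ 2.57e-6 eV/c.

2.57e-6 eV/c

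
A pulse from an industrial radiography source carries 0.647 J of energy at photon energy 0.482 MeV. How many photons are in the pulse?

Per-photon energy: E = 7.722e-14 J (from energy = 0.482 MeV).
N = E_total / E_photon = 0.647 J / 7.722e-14 J = 8.38e12.

8.38e12 photons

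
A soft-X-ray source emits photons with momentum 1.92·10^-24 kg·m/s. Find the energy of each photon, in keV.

For a photon E = pc, so E = 5.756·10^-16 J.
Converting to keV: E = 3.593 keV ≈ 3.59 keV.

3.59 keV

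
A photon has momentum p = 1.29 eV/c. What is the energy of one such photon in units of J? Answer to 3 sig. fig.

2.07 × 10^-19 J

Take c = 2.99792458 × 10^8 m/s, 1 eV = 1.602176634 × 10^-19 J.
First convert: p = 1.29 eV/c = 6.8941 × 10^-28 kg·m/s.
For a photon E = pc, so E = 2.067 × 10^-19 J.
So E ≈ 2.07 × 10^-19 J.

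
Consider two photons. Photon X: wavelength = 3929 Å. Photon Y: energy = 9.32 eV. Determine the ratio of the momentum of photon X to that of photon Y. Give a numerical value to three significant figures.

0.339

p_X = 1.686e-27 kg·m/s (from wavelength = 3929 Å, via p = h/λ).
p_Y = 4.981e-27 kg·m/s (from energy = 9.32 eV, via p = E/c).
Ratio = 1.686e-27 / 4.981e-27 = 0.339.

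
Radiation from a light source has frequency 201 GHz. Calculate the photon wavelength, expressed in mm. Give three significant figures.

(c = 2.99792458 × 10^8 m/s.)
Convert to SI: f = 201 GHz = 2.01 × 10^11 Hz.
Apply λ = c/f: λ = 0.001492 m.
Converting to mm: λ = 1.492 mm ≈ 1.49 mm.

1.49 mm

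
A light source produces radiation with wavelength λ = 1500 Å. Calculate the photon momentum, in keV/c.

First convert: λ = 1500 Å = 1.50e-7 m.
Since p = h/λ for a photon, p = 4.417e-27 kg·m/s.
Converting to keV/c: p = 0.008266 keV/c ≈ 8.27e-3 keV/c.

8.27e-3 keV/c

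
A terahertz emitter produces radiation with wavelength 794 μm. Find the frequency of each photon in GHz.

Take c = 2.99792458e8 m/s.
In SI units: λ = 794 μm = 7.94e-4 m.
Apply f = c/λ: f = 3.776e11 Hz.
Converting to GHz: f = 377.6 GHz ≈ 378 GHz.

378 GHz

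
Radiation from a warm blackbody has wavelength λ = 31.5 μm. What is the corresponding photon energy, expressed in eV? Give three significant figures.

0.0394 eV

First convert: λ = 31.5 μm = 3.15·10^-5 m.
Since E = hc/λ for a photon, E = 6.306·10^-21 J.
Converting to eV: E = 0.03936 eV ≈ 0.0394 eV.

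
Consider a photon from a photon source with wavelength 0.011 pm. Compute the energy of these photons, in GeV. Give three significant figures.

0.113 GeV

Take h = 6.62607015e-34 J·s, c = 2.99792458e8 m/s, 1 eV = 1.602176634e-19 J.
In SI units: λ = 0.011 pm = 1.1e-14 m.
The photon relation is E = hc/λ, giving E = 1.806e-11 J.
Converting to GeV: E = 0.1127 GeV ≈ 0.113 GeV.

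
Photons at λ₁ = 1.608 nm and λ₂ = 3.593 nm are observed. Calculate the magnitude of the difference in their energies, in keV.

0.426 keV

Using E = hc/λ: E₁ = 1.2354e-16 J, E₂ = 5.5287e-17 J.
|ΔE| = |1.2354e-16 − 5.5287e-17| = 6.82e-17 J = 0.426 keV.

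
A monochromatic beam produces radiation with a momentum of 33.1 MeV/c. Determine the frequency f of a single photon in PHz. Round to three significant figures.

(h = 6.62607015e-34 J·s, c = 2.99792458e8 m/s, 1 eV = 1.602176634e-19 J.)
First convert: p = 33.1 MeV/c = 1.7690e-20 kg·m/s.
Since f = pc/h for a photon, f = 8.004e21 Hz.
Converting to PHz: f = 8.004e6 PHz ≈ 8.00e6 PHz.

8.00e6 PHz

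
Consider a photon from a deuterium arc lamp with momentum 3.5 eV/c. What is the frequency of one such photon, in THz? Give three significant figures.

Use h = 6.62607015 × 10^-34 J·s, c = 2.99792458 × 10^8 m/s, 1 eV = 1.602176634 × 10^-19 J.
Convert to SI: p = 3.5 eV/c = 1.8705 × 10^-27 kg·m/s.
Since f = pc/h for a photon, f = 8.463 × 10^14 Hz.
Converting to THz: f = 846.3 THz ≈ 846 THz.

846 THz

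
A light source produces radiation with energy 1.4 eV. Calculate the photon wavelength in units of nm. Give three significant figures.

First convert: E = 1.4 eV = 2.2430 × 10^-19 J.
Apply λ = hc/E: λ = 8.856 × 10^-7 m.
Converting to nm: λ = 885.6 nm ≈ 886 nm.

886 nm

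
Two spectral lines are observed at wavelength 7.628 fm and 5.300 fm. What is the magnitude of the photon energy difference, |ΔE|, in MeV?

71.4 MeV

Using E = hc/λ: E₁ = 2.6042 × 10^-11 J, E₂ = 3.7480 × 10^-11 J.
|ΔE| = |2.6042 × 10^-11 − 3.7480 × 10^-11| = 1.14 × 10^-11 J = 71.4 MeV.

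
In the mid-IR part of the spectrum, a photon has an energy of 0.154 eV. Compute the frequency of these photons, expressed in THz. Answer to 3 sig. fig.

37.2 THz

(h = 6.62607015e-34 J·s, 1 eV = 1.602176634e-19 J.)
First convert: E = 0.154 eV = 2.4674e-20 J.
For a photon f = E/h, so f = 3.724e13 Hz.
Converting to THz: f = 37.24 THz ≈ 37.2 THz.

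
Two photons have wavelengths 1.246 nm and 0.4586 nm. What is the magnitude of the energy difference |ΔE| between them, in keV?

1.71 keV

Using E = hc/λ: E₁ = 1.5943·10^-16 J, E₂ = 4.3315·10^-16 J.
|ΔE| = |1.5943·10^-16 − 4.3315·10^-16| = 2.74·10^-16 J = 1.71 keV.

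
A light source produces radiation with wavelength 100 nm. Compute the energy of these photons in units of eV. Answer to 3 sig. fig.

12.4 eV

First convert: λ = 100 nm = 1.00·10^-7 m.
Since E = hc/λ for a photon, E = 1.986·10^-18 J.
Converting to eV: E = 12.40 eV ≈ 12.4 eV.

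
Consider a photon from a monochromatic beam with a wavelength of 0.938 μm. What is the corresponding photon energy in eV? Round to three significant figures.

Use h = 6.62607015 × 10^-34 J·s, c = 2.99792458 × 10^8 m/s, 1 eV = 1.602176634 × 10^-19 J.
First convert: λ = 0.938 μm = 9.38 × 10^-7 m.
For a photon E = hc/λ, so E = 2.118 × 10^-19 J.
Converting to eV: E = 1.322 eV ≈ 1.32 eV.

1.32 eV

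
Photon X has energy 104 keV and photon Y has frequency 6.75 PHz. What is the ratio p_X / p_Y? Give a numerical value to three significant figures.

p_X = 5.558 × 10^-23 kg·m/s (from energy = 104 keV, via p = E/c).
p_Y = 1.492 × 10^-26 kg·m/s (from frequency = 6.75 PHz, via p = hf/c).
Ratio = 5.558 × 10^-23 / 1.492 × 10^-26 = 3730.

3730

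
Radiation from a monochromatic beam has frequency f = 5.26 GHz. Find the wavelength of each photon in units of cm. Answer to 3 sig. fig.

5.70 cm

Take c = 2.99792458 × 10^8 m/s.
Convert to SI: f = 5.26 GHz = 5.26 × 10^9 Hz.
The photon relation is λ = c/f, giving λ = 0.05699 m.
Converting to cm: λ = 5.699 cm ≈ 5.70 cm.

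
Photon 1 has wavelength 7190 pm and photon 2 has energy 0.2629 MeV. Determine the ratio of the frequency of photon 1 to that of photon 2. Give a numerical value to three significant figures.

f_1 = 4.170e16 Hz (from wavelength = 7190 pm, via f = c/λ).
f_2 = 6.357e19 Hz (from energy = 0.2629 MeV, via f = E/h).
Ratio = 4.170e16 / 6.357e19 = 6.56e-4.

6.56e-4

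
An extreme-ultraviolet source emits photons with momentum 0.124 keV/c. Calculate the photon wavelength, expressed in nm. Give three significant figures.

10.0 nm

Use h = 6.62607015 × 10^-34 J·s, c = 2.99792458 × 10^8 m/s, 1 eV = 1.602176634 × 10^-19 J.
Convert to SI: p = 0.124 keV/c = 6.6269 × 10^-26 kg·m/s.
Apply λ = h/p: λ = 9.999 × 10^-9 m.
Converting to nm: λ = 9.999 nm ≈ 10.0 nm.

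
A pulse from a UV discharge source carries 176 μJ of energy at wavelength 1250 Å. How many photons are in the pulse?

1.11e14 photons

Per-photon energy: E = 1.589e-18 J (from wavelength = 1250 Å).
N = E_total / E_photon = 1.76e-4 J / 1.589e-18 J = 1.11e14.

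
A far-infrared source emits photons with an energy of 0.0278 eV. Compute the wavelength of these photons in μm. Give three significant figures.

Convert to SI: E = 0.0278 eV = 4.4541e-21 J.
Since λ = hc/E for a photon, λ = 4.460e-5 m.
Converting to μm: λ = 44.60 μm ≈ 44.6 μm.

44.6 μm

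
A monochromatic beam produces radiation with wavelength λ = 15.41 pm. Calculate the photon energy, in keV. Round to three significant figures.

Convert to SI: λ = 15.41 pm = 1.541 × 10^-11 m.
The photon relation is E = hc/λ, giving E = 1.289 × 10^-14 J.
Converting to keV: E = 80.46 keV ≈ 80.5 keV.

80.5 keV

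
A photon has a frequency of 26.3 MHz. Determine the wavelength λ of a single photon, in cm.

Use c = 2.99792458·10^8 m/s.
In SI units: f = 26.3 MHz = 2.63·10^7 Hz.
For a photon λ = c/f, so λ = 11.40 m.
Converting to cm: λ = 1140 cm ≈ 1140 cm.

1140 cm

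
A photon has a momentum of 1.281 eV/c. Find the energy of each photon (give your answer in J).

2.05 × 10^-19 J

Take c = 2.99792458 × 10^8 m/s, 1 eV = 1.602176634 × 10^-19 J.
First convert: p = 1.281 eV/c = 6.8460 × 10^-28 kg·m/s.
Apply E = pc: E = 2.052 × 10^-19 J.
So E ≈ 2.05 × 10^-19 J.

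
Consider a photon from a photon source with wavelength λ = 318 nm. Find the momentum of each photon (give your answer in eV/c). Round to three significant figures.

3.90 eV/c

In SI units: λ = 318 nm = 3.18 × 10^-7 m.
The photon relation is p = h/λ, giving p = 2.084 × 10^-27 kg·m/s.
Converting to eV/c: p = 3.899 eV/c ≈ 3.90 eV/c.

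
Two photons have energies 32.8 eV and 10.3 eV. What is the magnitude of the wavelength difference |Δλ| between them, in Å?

826 Å

Using λ = hc/E: λ₁ = 3.780e-8 m, λ₂ = 1.204e-7 m.
|Δλ| = |3.780e-8 − 1.204e-7| = 8.26e-8 m = 826 Å.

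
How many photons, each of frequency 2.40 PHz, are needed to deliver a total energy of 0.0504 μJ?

Per-photon energy: E = 1.590 × 10^-18 J (from frequency = 2.40 PHz).
N = E_total / E_photon = 5.04 × 10^-8 J / 1.590 × 10^-18 J = 3.17 × 10^10.

3.17 × 10^10 photons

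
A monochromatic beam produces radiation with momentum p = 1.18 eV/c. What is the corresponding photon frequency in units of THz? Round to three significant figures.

285 THz

Use h = 6.62607015e-34 J·s, c = 2.99792458e8 m/s, 1 eV = 1.602176634e-19 J.
In SI units: p = 1.18 eV/c = 6.3063e-28 kg·m/s.
The photon relation is f = pc/h, giving f = 2.853e14 Hz.
Converting to THz: f = 285.3 THz ≈ 285 THz.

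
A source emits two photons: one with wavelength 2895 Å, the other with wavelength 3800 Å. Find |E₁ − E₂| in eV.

Using E = hc/λ: E₁ = 6.8616 × 10^-19 J, E₂ = 5.2275 × 10^-19 J.
|ΔE| = |6.8616 × 10^-19 − 5.2275 × 10^-19| = 1.63 × 10^-19 J = 1.02 eV.

1.02 eV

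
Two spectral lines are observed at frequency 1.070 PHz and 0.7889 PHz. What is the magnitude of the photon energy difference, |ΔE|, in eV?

Using E = hf: E₁ = 7.0899e-19 J, E₂ = 5.2273e-19 J.
|ΔE| = |7.0899e-19 − 5.2273e-19| = 1.86e-19 J = 1.16 eV.

1.16 eV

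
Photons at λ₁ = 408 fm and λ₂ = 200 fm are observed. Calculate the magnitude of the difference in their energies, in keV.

Using E = hc/λ: E₁ = 4.869e-13 J, E₂ = 9.932e-13 J.
|ΔE| = |4.869e-13 − 9.932e-13| = 5.06e-13 J = 3160 keV.

3160 keV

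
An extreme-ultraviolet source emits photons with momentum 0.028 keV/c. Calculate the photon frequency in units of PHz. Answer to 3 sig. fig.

6.77 PHz

In SI units: p = 0.028 keV/c = 1.4964e-26 kg·m/s.
Apply f = pc/h: f = 6.770e15 Hz.
Converting to PHz: f = 6.770 PHz ≈ 6.77 PHz.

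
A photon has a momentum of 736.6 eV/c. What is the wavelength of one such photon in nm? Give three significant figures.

1.68 nm

Take h = 6.62607015·10^-34 J·s, c = 2.99792458·10^8 m/s, 1 eV = 1.602176634·10^-19 J.
First convert: p = 736.6 eV/c = 3.9366·10^-25 kg·m/s.
For a photon λ = h/p, so λ = 1.683·10^-9 m.
Converting to nm: λ = 1.683 nm ≈ 1.68 nm.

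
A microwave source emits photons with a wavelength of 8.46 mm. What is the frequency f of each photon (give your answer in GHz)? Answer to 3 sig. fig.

Convert to SI: λ = 8.46 mm = 0.00846 m.
For a photon f = c/λ, so f = 3.544·10^10 Hz.
Converting to GHz: f = 35.44 GHz ≈ 35.4 GHz.

35.4 GHz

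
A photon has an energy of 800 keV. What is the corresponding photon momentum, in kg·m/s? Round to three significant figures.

4.28e-22 kg·m/s

In SI units: E = 800 keV = 1.2817e-13 J.
For a photon p = E/c, so p = 4.275e-22 kg·m/s.
So p ≈ 4.28e-22 kg·m/s.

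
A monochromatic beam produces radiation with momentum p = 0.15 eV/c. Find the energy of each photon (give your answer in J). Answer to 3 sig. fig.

2.40 × 10^-20 J

In SI units: p = 0.15 eV/c = 8.0164 × 10^-29 kg·m/s.
For a photon E = pc, so E = 2.403 × 10^-20 J.
So E ≈ 2.40 × 10^-20 J.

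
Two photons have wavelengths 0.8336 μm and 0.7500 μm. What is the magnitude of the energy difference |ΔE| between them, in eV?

Using E = hc/λ: E₁ = 2.3830·10^-19 J, E₂ = 2.6486·10^-19 J.
|ΔE| = |2.3830·10^-19 − 2.6486·10^-19| = 2.66·10^-20 J = 0.166 eV.

0.166 eV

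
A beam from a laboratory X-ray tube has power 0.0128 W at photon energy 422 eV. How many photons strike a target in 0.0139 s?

Total energy: E_total = P·t = 0.0128 × 0.0139 = 1.779·10^-4 J.
Per-photon energy: E = 6.761·10^-17 J.
N = E_total / E_photon = 2.63·10^12.

2.63·10^12 photons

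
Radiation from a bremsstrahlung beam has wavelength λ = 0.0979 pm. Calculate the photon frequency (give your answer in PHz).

3.06 × 10^6 PHz

In SI units: λ = 0.0979 pm = 9.79 × 10^-14 m.
For a photon f = c/λ, so f = 3.062 × 10^21 Hz.
Converting to PHz: f = 3.062 × 10^6 PHz ≈ 3.06 × 10^6 PHz.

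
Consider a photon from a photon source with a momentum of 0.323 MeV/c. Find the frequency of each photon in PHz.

7.81 × 10^4 PHz

Take h = 6.62607015 × 10^-34 J·s, c = 2.99792458 × 10^8 m/s, 1 eV = 1.602176634 × 10^-19 J.
In SI units: p = 0.323 MeV/c = 1.7262 × 10^-22 kg·m/s.
Since f = pc/h for a photon, f = 7.810 × 10^19 Hz.
Converting to PHz: f = 78100 PHz ≈ 7.81 × 10^4 PHz.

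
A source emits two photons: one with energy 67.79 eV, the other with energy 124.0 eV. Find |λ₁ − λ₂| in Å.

Using λ = hc/E: λ₁ = 1.8289·10^-8 m, λ₂ = 9.9987·10^-9 m.
|Δλ| = |1.8289·10^-8 − 9.9987·10^-9| = 8.29·10^-9 m = 82.9 Å.

82.9 Å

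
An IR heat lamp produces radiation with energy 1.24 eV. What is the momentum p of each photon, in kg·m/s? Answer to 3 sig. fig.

In SI units: E = 1.24 eV = 1.9867e-19 J.
Since p = E/c for a photon, p = 6.627e-28 kg·m/s.
So p ≈ 6.63e-28 kg·m/s.

6.63e-28 kg·m/s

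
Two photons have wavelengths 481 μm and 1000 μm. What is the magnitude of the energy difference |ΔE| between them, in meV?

1.34 meV

Using E = hc/λ: E₁ = 4.130 × 10^-22 J, E₂ = 1.986 × 10^-22 J.
|ΔE| = |4.130 × 10^-22 − 1.986 × 10^-22| = 2.14 × 10^-22 J = 1.34 meV.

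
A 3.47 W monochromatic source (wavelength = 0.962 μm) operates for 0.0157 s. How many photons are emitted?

Total energy: E_total = P·t = 3.47 × 0.0157 = 0.05448 J.
Per-photon energy: E = 2.065 × 10^-19 J.
N = E_total / E_photon = 2.64 × 10^17.

2.64 × 10^17 photons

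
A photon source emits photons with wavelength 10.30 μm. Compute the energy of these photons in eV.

In SI units: λ = 10.30 μm = 1.030e-5 m.
The photon relation is E = hc/λ, giving E = 1.929e-20 J.
Converting to eV: E = 0.1204 eV ≈ 0.120 eV.

0.120 eV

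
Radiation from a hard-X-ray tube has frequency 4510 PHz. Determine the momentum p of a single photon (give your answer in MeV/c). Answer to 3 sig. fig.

0.0187 MeV/c

In SI units: f = 4510 PHz = 4.51 × 10^18 Hz.
For a photon p = hf/c, so p = 9.968 × 10^-24 kg·m/s.
Converting to MeV/c: p = 0.01865 MeV/c ≈ 0.0187 MeV/c.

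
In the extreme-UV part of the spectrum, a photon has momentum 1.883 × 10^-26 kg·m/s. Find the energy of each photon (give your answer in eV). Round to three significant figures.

35.2 eV

Apply E = pc: E = 5.645 × 10^-18 J.
Converting to eV: E = 35.23 eV ≈ 35.2 eV.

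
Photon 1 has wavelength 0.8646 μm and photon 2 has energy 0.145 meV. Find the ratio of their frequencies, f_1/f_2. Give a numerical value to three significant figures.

9890

f_1 = 3.467 × 10^14 Hz (from wavelength = 0.8646 μm, via f = c/λ).
f_2 = 3.506 × 10^10 Hz (from energy = 0.145 meV, via f = E/h).
Ratio = 3.467 × 10^14 / 3.506 × 10^10 = 9890.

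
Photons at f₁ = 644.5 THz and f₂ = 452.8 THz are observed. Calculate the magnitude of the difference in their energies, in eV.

0.793 eV

Using E = hf: E₁ = 4.2705e-19 J, E₂ = 3.0003e-19 J.
|ΔE| = |4.2705e-19 − 3.0003e-19| = 1.27e-19 J = 0.793 eV.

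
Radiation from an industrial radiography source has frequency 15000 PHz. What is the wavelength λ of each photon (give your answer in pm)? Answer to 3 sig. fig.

20.0 pm

Use c = 2.99792458 × 10^8 m/s.
In SI units: f = 15000 PHz = 1.50 × 10^19 Hz.
The photon relation is λ = c/f, giving λ = 1.999 × 10^-11 m.
Converting to pm: λ = 19.99 pm ≈ 20.0 pm.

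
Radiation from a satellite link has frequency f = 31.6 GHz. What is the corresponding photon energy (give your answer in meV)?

First convert: f = 31.6 GHz = 3.16e10 Hz.
For a photon E = hf, so E = 2.094e-23 J.
Converting to meV: E = 0.1307 meV ≈ 0.131 meV.

0.131 meV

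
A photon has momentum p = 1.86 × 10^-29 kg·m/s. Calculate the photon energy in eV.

Since E = pc for a photon, E = 5.576 × 10^-21 J.
Converting to eV: E = 0.03480 eV ≈ 0.0348 eV.

0.0348 eV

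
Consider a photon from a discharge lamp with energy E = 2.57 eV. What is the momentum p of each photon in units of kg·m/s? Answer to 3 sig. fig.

Use c = 2.99792458 × 10^8 m/s, 1 eV = 1.602176634 × 10^-19 J.
In SI units: E = 2.57 eV = 4.1176 × 10^-19 J.
The photon relation is p = E/c, giving p = 1.373 × 10^-27 kg·m/s.
So p ≈ 1.37 × 10^-27 kg·m/s.

1.37 × 10^-27 kg·m/s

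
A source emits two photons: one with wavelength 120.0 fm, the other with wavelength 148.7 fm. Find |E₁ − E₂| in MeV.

1.99 MeV

Using E = hc/λ: E₁ = 1.6554 × 10^-12 J, E₂ = 1.3359 × 10^-12 J.
|ΔE| = |1.6554 × 10^-12 − 1.3359 × 10^-12| = 3.19 × 10^-13 J = 1.99 MeV.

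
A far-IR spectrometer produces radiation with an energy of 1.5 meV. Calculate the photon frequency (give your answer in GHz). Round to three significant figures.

Convert to SI: E = 1.5 meV = 2.4033e-22 J.
Since f = E/h for a photon, f = 3.627e11 Hz.
Converting to GHz: f = 362.7 GHz ≈ 363 GHz.

363 GHz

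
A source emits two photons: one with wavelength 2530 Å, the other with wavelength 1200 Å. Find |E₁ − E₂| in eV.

5.43 eV

Using E = hc/λ: E₁ = 7.852e-19 J, E₂ = 1.655e-18 J.
|ΔE| = |7.852e-19 − 1.655e-18| = 8.70e-19 J = 5.43 eV.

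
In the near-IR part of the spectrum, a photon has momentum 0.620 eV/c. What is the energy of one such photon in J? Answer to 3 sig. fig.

9.93e-20 J

Take c = 2.99792458e8 m/s, 1 eV = 1.602176634e-19 J.
First convert: p = 0.620 eV/c = 3.3135e-28 kg·m/s.
The photon relation is E = pc, giving E = 9.933e-20 J.
So E ≈ 9.93e-20 J.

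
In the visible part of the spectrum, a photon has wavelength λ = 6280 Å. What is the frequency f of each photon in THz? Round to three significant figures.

477 THz

Use c = 2.99792458e8 m/s.
In SI units: λ = 6280 Å = 6.28e-7 m.
Since f = c/λ for a photon, f = 4.774e14 Hz.
Converting to THz: f = 477.4 THz ≈ 477 THz.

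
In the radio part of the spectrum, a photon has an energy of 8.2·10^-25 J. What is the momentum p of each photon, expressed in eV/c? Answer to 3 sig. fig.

Since p = E/c for a photon, p = 2.735·10^-33 kg·m/s.
Converting to eV/c: p = 5.118·10^-6 eV/c ≈ 5.12·10^-6 eV/c.

5.12·10^-6 eV/c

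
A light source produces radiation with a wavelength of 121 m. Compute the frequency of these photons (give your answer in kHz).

2480 kHz

Apply f = c/λ: f = 2.478 × 10^6 Hz.
Converting to kHz: f = 2478 kHz ≈ 2480 kHz.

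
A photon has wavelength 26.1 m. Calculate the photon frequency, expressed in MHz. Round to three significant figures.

(c = 2.99792458 × 10^8 m/s.)
Since f = c/λ for a photon, f = 1.149 × 10^7 Hz.
Converting to MHz: f = 11.49 MHz ≈ 11.5 MHz.

11.5 MHz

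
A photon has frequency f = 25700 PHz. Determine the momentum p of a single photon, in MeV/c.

In SI units: f = 25700 PHz = 2.57 × 10^19 Hz.
The photon relation is p = hf/c, giving p = 5.680 × 10^-23 kg·m/s.
Converting to MeV/c: p = 0.1063 MeV/c ≈ 0.106 MeV/c.

0.106 MeV/c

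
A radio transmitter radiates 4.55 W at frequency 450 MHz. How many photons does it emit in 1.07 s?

Total energy: E_total = P·t = 4.55 × 1.07 = 4.869 J.
Per-photon energy: E = 2.982·10^-25 J.
N = E_total / E_photon = 1.63·10^25.

1.63·10^25 photons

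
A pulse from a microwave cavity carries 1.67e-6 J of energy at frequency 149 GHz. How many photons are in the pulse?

1.69e16 photons

Per-photon energy: E = 9.873e-23 J (from frequency = 149 GHz).
N = E_total / E_photon = 1.67e-6 J / 9.873e-23 J = 1.69e16.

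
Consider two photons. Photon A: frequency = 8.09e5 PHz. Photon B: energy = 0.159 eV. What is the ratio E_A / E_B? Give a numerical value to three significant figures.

2.10e7

E_A = 5.360e-13 J (from frequency = 8.09e5 PHz, via E = hf).
E_B = 2.547e-20 J (from energy = 0.159 eV, via E given directly).
Ratio = 5.360e-13 / 2.547e-20 = 2.10e7.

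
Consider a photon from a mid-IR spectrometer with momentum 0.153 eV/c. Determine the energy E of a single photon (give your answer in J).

In SI units: p = 0.153 eV/c = 8.1768·10^-29 kg·m/s.
Apply E = pc: E = 2.451·10^-20 J.
So E ≈ 2.45·10^-20 J.

2.45·10^-20 J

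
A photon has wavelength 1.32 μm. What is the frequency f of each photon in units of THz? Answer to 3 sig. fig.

Use c = 2.99792458 × 10^8 m/s.
In SI units: λ = 1.32 μm = 1.32 × 10^-6 m.
Since f = c/λ for a photon, f = 2.271 × 10^14 Hz.
Converting to THz: f = 227.1 THz ≈ 227 THz.

227 THz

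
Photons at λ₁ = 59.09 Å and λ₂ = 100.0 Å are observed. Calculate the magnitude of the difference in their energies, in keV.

Using E = hc/λ: E₁ = 3.3617e-17 J, E₂ = 1.9864e-17 J.
|ΔE| = |3.3617e-17 − 1.9864e-17| = 1.38e-17 J = 0.0858 keV.

0.0858 keV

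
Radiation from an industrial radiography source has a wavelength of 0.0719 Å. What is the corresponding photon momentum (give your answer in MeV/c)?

First convert: λ = 0.0719 Å = 7.19e-12 m.
Since p = h/λ for a photon, p = 9.216e-23 kg·m/s.
Converting to MeV/c: p = 0.1724 MeV/c ≈ 0.172 MeV/c.

0.172 MeV/c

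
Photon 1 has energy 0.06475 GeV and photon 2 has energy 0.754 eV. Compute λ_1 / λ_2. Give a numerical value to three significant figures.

λ_1 = 1.915·10^-14 m (from energy = 0.06475 GeV, via λ = hc/E).
λ_2 = 1.644·10^-6 m (from energy = 0.754 eV, via λ = hc/E).
Ratio = 1.915·10^-14 / 1.644·10^-6 = 1.16·10^-8.

1.16·10^-8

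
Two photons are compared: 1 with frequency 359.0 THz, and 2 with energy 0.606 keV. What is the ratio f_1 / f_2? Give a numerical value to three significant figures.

f_1 = 3.590e14 Hz (from frequency = 359.0 THz, via f given directly).
f_2 = 1.465e17 Hz (from energy = 0.606 keV, via f = E/h).
Ratio = 3.590e14 / 1.465e17 = 2.45e-3.

2.45e-3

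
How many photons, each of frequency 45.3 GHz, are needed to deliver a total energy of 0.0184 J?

6.13e20 photons

Per-photon energy: E = 3.002e-23 J (from frequency = 45.3 GHz).
N = E_total / E_photon = 0.0184 J / 3.002e-23 J = 6.13e20.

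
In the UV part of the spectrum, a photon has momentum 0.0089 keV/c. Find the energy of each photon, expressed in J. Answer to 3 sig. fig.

1.43 × 10^-18 J

(c = 2.99792458 × 10^8 m/s, 1 eV = 1.602176634 × 10^-19 J.)
First convert: p = 0.0089 keV/c = 4.7564 × 10^-27 kg·m/s.
Apply E = pc: E = 1.426 × 10^-18 J.
So E ≈ 1.43 × 10^-18 J.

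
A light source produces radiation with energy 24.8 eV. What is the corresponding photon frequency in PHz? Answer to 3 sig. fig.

6.00 PHz

(h = 6.62607015 × 10^-34 J·s, 1 eV = 1.602176634 × 10^-19 J.)
In SI units: E = 24.8 eV = 3.9734 × 10^-18 J.
For a photon f = E/h, so f = 5.997 × 10^15 Hz.
Converting to PHz: f = 5.997 PHz ≈ 6.00 PHz.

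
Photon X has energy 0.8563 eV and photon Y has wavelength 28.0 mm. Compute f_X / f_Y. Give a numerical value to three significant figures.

1.93e4

f_X = 2.071e14 Hz (from energy = 0.8563 eV, via f = E/h).
f_Y = 1.071e10 Hz (from wavelength = 28.0 mm, via f = c/λ).
Ratio = 2.071e14 / 1.071e10 = 1.93e4.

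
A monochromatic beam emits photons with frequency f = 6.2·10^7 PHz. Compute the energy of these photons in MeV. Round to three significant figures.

Use h = 6.62607015·10^-34 J·s, 1 eV = 1.602176634·10^-19 J.
In SI units: f = 6.2·10^7 PHz = 6.2·10^22 Hz.
For a photon E = hf, so E = 4.108·10^-11 J.
Converting to MeV: E = 256.4 MeV ≈ 256 MeV.

256 MeV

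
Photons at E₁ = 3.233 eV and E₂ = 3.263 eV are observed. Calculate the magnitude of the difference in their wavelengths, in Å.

35.3 Å

Using λ = hc/E: λ₁ = 3.8350e-7 m, λ₂ = 3.7997e-7 m.
|Δλ| = |3.8350e-7 − 3.7997e-7| = 3.53e-9 m = 35.3 Å.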